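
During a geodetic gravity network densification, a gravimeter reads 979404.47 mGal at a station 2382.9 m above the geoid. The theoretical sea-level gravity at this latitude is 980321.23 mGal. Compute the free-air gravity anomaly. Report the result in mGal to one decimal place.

-181.4

Free-air correction = 0.3086 × 2382.9 = 735.36 mGal
Free-air anomaly = 979404.47 − 980321.23 + (735.36) = -181.40 mGal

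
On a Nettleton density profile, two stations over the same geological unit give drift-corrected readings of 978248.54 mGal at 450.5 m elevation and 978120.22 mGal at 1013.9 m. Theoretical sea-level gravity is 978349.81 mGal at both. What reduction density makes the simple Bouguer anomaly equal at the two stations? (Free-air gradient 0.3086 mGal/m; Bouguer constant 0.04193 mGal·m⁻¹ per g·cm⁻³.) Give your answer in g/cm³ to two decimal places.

1.93

Δg_obs = 978120.22 − 978248.54 = -128.32 mGal over Δh = 1013.9 − 450.5 = 563.4 m
Equal Bouguer anomalies ⇒ Δg_obs + (0.3086 − 0.04193ρ)·Δh = 0
0.3086 − 0.04193ρ = −Δg_obs/Δh = 0.22776
ρ = (0.3086 − 0.22776) / 0.04193 = 1.93 g/cm³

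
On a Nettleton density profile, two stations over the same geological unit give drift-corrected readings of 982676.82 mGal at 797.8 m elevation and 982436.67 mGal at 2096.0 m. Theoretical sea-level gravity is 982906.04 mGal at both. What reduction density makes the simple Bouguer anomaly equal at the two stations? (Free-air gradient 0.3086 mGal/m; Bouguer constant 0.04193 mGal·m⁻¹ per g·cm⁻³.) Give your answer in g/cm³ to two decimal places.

2.95

Δg_obs = 982436.67 − 982676.82 = -240.15 mGal over Δh = 2096.0 − 797.8 = 1298.2 m
Equal Bouguer anomalies ⇒ Δg_obs + (0.3086 − 0.04193ρ)·Δh = 0
0.3086 − 0.04193ρ = −Δg_obs/Δh = 0.18499
ρ = (0.3086 − 0.18499) / 0.04193 = 2.95 g/cm³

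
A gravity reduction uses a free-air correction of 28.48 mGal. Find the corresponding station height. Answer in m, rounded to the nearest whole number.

92

h = 28.48 / 0.3086 = 92.29 m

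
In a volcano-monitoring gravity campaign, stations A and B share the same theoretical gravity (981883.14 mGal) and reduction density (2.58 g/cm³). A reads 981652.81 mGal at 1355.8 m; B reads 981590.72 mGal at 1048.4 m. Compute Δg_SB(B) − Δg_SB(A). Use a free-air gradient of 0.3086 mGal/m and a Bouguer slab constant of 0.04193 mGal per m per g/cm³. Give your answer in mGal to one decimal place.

Δg_SB(A) = 981652.81 − 981883.14 + 0.3086×1355.8 − 0.04193×2.58×1355.8 = 41.40 mGal
Δg_SB(B) = 981590.72 − 981883.14 + 0.3086×1048.4 − 0.04193×2.58×1048.4 = -82.30 mGal
Difference = -82.30 − (41.40) = -123.70 mGal

-123.7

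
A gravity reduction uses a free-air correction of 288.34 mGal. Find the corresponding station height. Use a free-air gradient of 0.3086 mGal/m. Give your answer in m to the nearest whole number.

h = 288.34 / 0.3086 = 934.35 m

934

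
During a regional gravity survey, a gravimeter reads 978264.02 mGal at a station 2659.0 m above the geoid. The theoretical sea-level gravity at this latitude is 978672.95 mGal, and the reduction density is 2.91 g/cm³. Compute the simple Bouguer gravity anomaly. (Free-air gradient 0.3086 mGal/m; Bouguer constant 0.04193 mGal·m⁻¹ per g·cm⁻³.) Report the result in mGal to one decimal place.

Free-air correction = 0.3086 × 2659.0 = 820.57 mGal
Free-air anomaly = 978264.02 − 978672.95 + (820.57) = 411.64 mGal
Bouguer slab correction = 0.04193 × 2.91 × 2659.0 = 324.44 mGal
Simple Bouguer anomaly = 411.64 − (324.44) = 87.20 mGal

87.2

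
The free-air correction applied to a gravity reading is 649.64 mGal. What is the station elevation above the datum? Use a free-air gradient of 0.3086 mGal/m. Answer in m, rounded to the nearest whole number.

h = 649.64 / 0.3086 = 2105.12 m

2105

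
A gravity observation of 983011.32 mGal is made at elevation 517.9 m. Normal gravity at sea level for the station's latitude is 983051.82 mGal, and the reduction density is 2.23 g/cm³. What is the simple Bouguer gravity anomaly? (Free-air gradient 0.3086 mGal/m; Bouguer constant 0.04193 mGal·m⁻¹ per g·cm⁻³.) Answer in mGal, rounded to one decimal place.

Free-air correction = 0.3086 × 517.9 = 159.82 mGal
Free-air anomaly = 983011.32 − 983051.82 + (159.82) = 119.32 mGal
Bouguer slab correction = 0.04193 × 2.23 × 517.9 = 48.43 mGal
Simple Bouguer anomaly = 119.32 − (48.43) = 70.89 mGal

70.9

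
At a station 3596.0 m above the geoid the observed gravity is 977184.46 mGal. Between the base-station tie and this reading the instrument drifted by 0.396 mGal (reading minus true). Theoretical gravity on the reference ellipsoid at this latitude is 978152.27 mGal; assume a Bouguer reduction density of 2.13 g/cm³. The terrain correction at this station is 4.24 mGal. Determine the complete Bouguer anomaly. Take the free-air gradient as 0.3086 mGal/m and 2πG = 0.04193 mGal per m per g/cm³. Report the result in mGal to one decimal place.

Drift-corrected reading = 977184.46 − (0.396) = 977184.064 mGal
Free-air correction = 0.3086 × 3596.0 = 1109.73 mGal
Free-air anomaly = 977184.064 − 978152.27 + (1109.73) = 141.524 mGal
Bouguer slab correction = 0.04193 × 2.13 × 3596.0 = 321.16 mGal
Simple Bouguer anomaly = 141.524 − (321.16) = -179.636 mGal
Complete Bouguer anomaly = -179.636 + 4.24 = -175.396 mGal

-175.4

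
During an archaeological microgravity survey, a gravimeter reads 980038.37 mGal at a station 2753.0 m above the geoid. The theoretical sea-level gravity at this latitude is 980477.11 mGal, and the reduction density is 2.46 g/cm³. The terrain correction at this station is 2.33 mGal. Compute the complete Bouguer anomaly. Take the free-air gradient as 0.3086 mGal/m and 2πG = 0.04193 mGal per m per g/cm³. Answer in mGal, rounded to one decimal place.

Free-air correction = 0.3086 × 2753.0 = 849.58 mGal
Free-air anomaly = 980038.37 − 980477.11 + (849.58) = 410.84 mGal
Bouguer slab correction = 0.04193 × 2.46 × 2753.0 = 283.97 mGal
Simple Bouguer anomaly = 410.84 − (283.97) = 126.87 mGal
Complete Bouguer anomaly = 126.87 + 2.33 = 129.20 mGal

129.2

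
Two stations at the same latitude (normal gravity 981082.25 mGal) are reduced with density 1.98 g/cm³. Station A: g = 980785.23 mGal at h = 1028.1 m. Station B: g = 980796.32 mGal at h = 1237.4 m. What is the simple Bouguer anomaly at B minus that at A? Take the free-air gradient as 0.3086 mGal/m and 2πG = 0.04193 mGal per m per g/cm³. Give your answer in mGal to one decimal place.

Δg_SB(A) = 980785.23 − 981082.25 + 0.3086×1028.1 − 0.04193×1.98×1028.1 = -65.10 mGal
Δg_SB(B) = 980796.32 − 981082.25 + 0.3086×1237.4 − 0.04193×1.98×1237.4 = -6.80 mGal
Difference = -6.80 − (-65.10) = 58.30 mGal

58.3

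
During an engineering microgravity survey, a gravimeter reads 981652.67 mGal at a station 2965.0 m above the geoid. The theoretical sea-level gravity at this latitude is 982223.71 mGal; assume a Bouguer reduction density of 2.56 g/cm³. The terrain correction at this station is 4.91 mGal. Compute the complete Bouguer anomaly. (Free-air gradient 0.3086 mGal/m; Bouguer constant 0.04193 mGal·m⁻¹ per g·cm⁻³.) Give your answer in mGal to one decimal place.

30.6

Free-air correction = 0.3086 × 2965.0 = 915.00 mGal
Free-air anomaly = 981652.67 − 982223.71 + (915.00) = 343.96 mGal
Bouguer slab correction = 0.04193 × 2.56 × 2965.0 = 318.27 mGal
Simple Bouguer anomaly = 343.96 − (318.27) = 25.69 mGal
Complete Bouguer anomaly = 25.69 + 4.91 = 30.60 mGal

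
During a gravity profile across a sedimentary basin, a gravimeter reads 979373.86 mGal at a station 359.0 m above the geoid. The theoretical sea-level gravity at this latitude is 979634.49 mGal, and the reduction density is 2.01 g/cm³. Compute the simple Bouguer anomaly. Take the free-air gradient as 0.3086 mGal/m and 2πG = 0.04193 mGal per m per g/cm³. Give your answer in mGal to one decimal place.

-180.1

Free-air correction = 0.3086 × 359.0 = 110.79 mGal
Free-air anomaly = 979373.86 − 979634.49 + (110.79) = -149.84 mGal
Bouguer slab correction = 0.04193 × 2.01 × 359.0 = 30.26 mGal
Simple Bouguer anomaly = -149.84 − (30.26) = -180.10 mGal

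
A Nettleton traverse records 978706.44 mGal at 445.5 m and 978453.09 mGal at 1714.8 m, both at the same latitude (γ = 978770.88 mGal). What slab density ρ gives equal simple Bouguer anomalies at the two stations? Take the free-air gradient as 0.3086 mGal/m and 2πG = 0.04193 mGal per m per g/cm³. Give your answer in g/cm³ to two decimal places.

Δg_obs = 978453.09 − 978706.44 = -253.35 mGal over Δh = 1714.8 − 445.5 = 1269.3 m
Equal Bouguer anomalies ⇒ Δg_obs + (0.3086 − 0.04193ρ)·Δh = 0
0.3086 − 0.04193ρ = −Δg_obs/Δh = 0.19960
ρ = (0.3086 − 0.19960) / 0.04193 = 2.60 g/cm³

2.60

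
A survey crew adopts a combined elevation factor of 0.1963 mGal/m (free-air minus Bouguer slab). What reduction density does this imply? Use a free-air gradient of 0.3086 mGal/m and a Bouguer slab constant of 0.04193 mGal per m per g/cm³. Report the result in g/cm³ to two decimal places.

2.68

0.1963 = 0.3086 − 0.04193 × ρ
ρ = (0.3086 − 0.1963) / 0.04193 = 2.68 g/cm³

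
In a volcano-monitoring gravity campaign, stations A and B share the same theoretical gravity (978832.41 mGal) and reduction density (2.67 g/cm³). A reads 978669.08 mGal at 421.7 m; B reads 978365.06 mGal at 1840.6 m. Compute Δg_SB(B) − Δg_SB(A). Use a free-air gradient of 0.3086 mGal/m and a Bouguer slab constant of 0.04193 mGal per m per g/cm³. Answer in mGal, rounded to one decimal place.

Δg_SB(A) = 978669.08 − 978832.41 + 0.3086×421.7 − 0.04193×2.67×421.7 = -80.40 mGal
Δg_SB(B) = 978365.06 − 978832.41 + 0.3086×1840.6 − 0.04193×2.67×1840.6 = -105.40 mGal
Difference = -105.40 − (-80.40) = -25.00 mGal

-25.0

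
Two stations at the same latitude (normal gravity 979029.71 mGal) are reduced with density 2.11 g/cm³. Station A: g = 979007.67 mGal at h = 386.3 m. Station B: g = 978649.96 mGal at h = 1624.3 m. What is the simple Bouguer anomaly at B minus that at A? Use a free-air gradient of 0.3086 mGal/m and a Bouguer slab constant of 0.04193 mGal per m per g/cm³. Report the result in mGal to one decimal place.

-85.2

Δg_SB(A) = 979007.67 − 979029.71 + 0.3086×386.3 − 0.04193×2.11×386.3 = 63.00 mGal
Δg_SB(B) = 978649.96 − 979029.71 + 0.3086×1624.3 − 0.04193×2.11×1624.3 = -22.20 mGal
Difference = -22.20 − (63.00) = -85.20 mGal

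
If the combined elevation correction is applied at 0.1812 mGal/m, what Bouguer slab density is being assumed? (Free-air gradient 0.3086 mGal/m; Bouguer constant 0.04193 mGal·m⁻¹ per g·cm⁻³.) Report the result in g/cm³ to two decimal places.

0.1812 = 0.3086 − 0.04193 × ρ
ρ = (0.3086 − 0.1812) / 0.04193 = 3.04 g/cm³

3.04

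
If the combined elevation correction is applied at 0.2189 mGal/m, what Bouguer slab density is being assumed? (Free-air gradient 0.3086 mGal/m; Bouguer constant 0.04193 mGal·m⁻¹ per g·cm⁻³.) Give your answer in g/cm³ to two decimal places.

0.2189 = 0.3086 − 0.04193 × ρ
ρ = (0.3086 − 0.2189) / 0.04193 = 2.14 g/cm³

2.14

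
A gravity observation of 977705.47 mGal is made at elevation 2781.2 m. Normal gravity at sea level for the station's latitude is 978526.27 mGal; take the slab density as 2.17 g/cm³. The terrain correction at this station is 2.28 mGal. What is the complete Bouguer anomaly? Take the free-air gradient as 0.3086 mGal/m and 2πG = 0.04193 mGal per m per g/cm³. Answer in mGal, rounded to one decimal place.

Free-air correction = 0.3086 × 2781.2 = 858.28 mGal
Free-air anomaly = 977705.47 − 978526.27 + (858.28) = 37.48 mGal
Bouguer slab correction = 0.04193 × 2.17 × 2781.2 = 253.06 mGal
Simple Bouguer anomaly = 37.48 − (253.06) = -215.58 mGal
Complete Bouguer anomaly = -215.58 + 2.28 = -213.30 mGal

-213.3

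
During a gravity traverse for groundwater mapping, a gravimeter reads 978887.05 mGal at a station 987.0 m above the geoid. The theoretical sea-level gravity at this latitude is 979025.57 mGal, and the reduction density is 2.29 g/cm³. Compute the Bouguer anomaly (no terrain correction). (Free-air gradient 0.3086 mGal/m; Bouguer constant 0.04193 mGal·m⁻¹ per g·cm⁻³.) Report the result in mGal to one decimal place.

Free-air correction = 0.3086 × 987.0 = 304.59 mGal
Free-air anomaly = 978887.05 − 979025.57 + (304.59) = 166.07 mGal
Bouguer slab correction = 0.04193 × 2.29 × 987.0 = 94.77 mGal
Simple Bouguer anomaly = 166.07 − (94.77) = 71.30 mGal

71.3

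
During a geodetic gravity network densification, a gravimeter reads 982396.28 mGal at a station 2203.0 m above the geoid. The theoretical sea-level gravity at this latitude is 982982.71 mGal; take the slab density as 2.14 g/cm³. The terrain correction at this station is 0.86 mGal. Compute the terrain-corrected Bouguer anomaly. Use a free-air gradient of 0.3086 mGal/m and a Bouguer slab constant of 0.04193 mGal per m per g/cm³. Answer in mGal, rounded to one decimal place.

Free-air correction = 0.3086 × 2203.0 = 679.85 mGal
Free-air anomaly = 982396.28 − 982982.71 + (679.85) = 93.42 mGal
Bouguer slab correction = 0.04193 × 2.14 × 2203.0 = 197.68 mGal
Simple Bouguer anomaly = 93.42 − (197.68) = -104.26 mGal
Complete Bouguer anomaly = -104.26 + 0.86 = -103.40 mGal

-103.4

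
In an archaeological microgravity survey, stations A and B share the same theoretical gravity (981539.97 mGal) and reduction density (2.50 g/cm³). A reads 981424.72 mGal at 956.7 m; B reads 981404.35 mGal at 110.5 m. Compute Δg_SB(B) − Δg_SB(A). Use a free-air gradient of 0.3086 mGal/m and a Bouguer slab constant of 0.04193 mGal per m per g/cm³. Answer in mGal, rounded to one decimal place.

-192.8

Δg_SB(A) = 981424.72 − 981539.97 + 0.3086×956.7 − 0.04193×2.50×956.7 = 79.70 mGal
Δg_SB(B) = 981404.35 − 981539.97 + 0.3086×110.5 − 0.04193×2.50×110.5 = -113.10 mGal
Difference = -113.10 − (79.70) = -192.80 mGal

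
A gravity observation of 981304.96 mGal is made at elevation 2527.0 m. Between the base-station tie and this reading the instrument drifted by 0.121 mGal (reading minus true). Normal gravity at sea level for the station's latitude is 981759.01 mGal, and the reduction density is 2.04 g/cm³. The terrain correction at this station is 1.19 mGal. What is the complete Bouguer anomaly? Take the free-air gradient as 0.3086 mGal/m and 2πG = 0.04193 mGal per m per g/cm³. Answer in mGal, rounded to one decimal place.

Drift-corrected reading = 981304.96 − (0.121) = 981304.839 mGal
Free-air correction = 0.3086 × 2527.0 = 779.83 mGal
Free-air anomaly = 981304.839 − 981759.01 + (779.83) = 325.659 mGal
Bouguer slab correction = 0.04193 × 2.04 × 2527.0 = 216.15 mGal
Simple Bouguer anomaly = 325.659 − (216.15) = 109.509 mGal
Complete Bouguer anomaly = 109.509 + 1.19 = 110.699 mGal

110.7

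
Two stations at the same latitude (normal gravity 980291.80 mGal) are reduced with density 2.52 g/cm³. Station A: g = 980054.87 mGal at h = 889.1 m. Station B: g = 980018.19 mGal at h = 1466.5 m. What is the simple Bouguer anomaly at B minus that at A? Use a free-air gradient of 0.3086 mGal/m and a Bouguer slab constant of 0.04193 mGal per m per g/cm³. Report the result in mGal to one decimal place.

Δg_SB(A) = 980054.87 − 980291.80 + 0.3086×889.1 − 0.04193×2.52×889.1 = -56.50 mGal
Δg_SB(B) = 980018.19 − 980291.80 + 0.3086×1466.5 − 0.04193×2.52×1466.5 = 24.00 mGal
Difference = 24.00 − (-56.50) = 80.50 mGal

80.5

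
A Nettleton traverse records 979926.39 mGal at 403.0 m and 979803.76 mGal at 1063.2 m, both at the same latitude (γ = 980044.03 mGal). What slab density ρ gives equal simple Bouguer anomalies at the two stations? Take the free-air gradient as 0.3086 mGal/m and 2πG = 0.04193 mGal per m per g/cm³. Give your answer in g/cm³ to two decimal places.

2.93

Δg_obs = 979803.76 − 979926.39 = -122.63 mGal over Δh = 1063.2 − 403.0 = 660.2 m
Equal Bouguer anomalies ⇒ Δg_obs + (0.3086 − 0.04193ρ)·Δh = 0
0.3086 − 0.04193ρ = −Δg_obs/Δh = 0.18575
ρ = (0.3086 − 0.18575) / 0.04193 = 2.93 g/cm³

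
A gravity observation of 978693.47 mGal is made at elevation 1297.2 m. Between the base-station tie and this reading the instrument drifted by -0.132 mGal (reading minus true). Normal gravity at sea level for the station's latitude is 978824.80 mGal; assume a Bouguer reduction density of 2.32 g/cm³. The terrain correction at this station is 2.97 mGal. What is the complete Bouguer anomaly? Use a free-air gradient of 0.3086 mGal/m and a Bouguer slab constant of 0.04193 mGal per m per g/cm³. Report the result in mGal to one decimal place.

Drift-corrected reading = 978693.47 − (-0.132) = 978693.602 mGal
Free-air correction = 0.3086 × 1297.2 = 400.32 mGal
Free-air anomaly = 978693.602 − 978824.80 + (400.32) = 269.122 mGal
Bouguer slab correction = 0.04193 × 2.32 × 1297.2 = 126.19 mGal
Simple Bouguer anomaly = 269.122 − (126.19) = 142.932 mGal
Complete Bouguer anomaly = 142.932 + 2.97 = 145.902 mGal

145.9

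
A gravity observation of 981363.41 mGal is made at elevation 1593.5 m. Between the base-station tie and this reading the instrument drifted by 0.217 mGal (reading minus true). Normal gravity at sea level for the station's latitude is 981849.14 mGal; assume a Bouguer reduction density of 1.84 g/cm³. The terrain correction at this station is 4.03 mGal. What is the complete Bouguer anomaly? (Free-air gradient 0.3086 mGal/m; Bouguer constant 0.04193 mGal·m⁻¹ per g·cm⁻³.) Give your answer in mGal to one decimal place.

Drift-corrected reading = 981363.41 − (0.217) = 981363.193 mGal
Free-air correction = 0.3086 × 1593.5 = 491.75 mGal
Free-air anomaly = 981363.193 − 981849.14 + (491.75) = 5.803 mGal
Bouguer slab correction = 0.04193 × 1.84 × 1593.5 = 122.94 mGal
Simple Bouguer anomaly = 5.803 − (122.94) = -117.137 mGal
Complete Bouguer anomaly = -117.137 + 4.03 = -113.107 mGal

-113.1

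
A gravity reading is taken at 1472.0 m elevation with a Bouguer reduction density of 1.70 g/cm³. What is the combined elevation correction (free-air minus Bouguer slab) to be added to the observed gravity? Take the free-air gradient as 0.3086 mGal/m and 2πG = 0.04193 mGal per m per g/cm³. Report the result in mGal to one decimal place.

Combined gradient = 0.3086 − 0.04193 × 1.70 = 0.2373190 mGal/m
Combined elevation correction = 0.2373190 × 1472.0 = 349.3 mGal

349.3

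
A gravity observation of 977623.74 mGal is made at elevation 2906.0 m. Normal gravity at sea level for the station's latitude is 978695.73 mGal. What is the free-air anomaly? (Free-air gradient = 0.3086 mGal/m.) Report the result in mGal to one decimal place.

Free-air correction = 0.3086 × 2906.0 = 896.79 mGal
Free-air anomaly = 977623.74 − 978695.73 + (896.79) = -175.20 mGal

-175.2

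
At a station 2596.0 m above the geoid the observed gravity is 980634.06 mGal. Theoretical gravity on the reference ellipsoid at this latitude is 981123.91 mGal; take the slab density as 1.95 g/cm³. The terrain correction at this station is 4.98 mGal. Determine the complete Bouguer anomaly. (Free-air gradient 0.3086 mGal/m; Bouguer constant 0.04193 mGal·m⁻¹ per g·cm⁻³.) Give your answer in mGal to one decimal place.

Free-air correction = 0.3086 × 2596.0 = 801.13 mGal
Free-air anomaly = 980634.06 − 981123.91 + (801.13) = 311.28 mGal
Bouguer slab correction = 0.04193 × 1.95 × 2596.0 = 212.26 mGal
Simple Bouguer anomaly = 311.28 − (212.26) = 99.02 mGal
Complete Bouguer anomaly = 99.02 + 4.98 = 104.00 mGal

104.0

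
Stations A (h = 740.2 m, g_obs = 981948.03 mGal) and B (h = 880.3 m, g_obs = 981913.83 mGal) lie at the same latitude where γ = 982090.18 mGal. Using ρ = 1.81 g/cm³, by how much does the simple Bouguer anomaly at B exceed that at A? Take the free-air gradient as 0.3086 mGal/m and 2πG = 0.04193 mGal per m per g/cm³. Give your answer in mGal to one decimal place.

-1.6

Δg_SB(A) = 981948.03 − 982090.18 + 0.3086×740.2 − 0.04193×1.81×740.2 = 30.10 mGal
Δg_SB(B) = 981913.83 − 982090.18 + 0.3086×880.3 − 0.04193×1.81×880.3 = 28.50 mGal
Difference = 28.50 − (30.10) = -1.60 mGal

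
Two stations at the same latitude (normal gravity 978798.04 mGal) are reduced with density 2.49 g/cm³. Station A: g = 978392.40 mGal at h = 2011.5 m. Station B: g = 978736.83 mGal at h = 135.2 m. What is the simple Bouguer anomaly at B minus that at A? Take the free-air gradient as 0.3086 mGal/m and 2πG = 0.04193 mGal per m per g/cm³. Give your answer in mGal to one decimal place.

Δg_SB(A) = 978392.40 − 978798.04 + 0.3086×2011.5 − 0.04193×2.49×2011.5 = 5.10 mGal
Δg_SB(B) = 978736.83 − 978798.04 + 0.3086×135.2 − 0.04193×2.49×135.2 = -33.60 mGal
Difference = -33.60 − (5.10) = -38.70 mGal

-38.7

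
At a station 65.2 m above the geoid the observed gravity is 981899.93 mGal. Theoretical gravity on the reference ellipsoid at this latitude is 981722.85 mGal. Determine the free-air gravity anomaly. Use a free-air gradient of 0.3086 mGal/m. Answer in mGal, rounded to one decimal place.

Free-air correction = 0.3086 × 65.2 = 20.12 mGal
Free-air anomaly = 981899.93 − 981722.85 + (20.12) = 197.20 mGal

197.2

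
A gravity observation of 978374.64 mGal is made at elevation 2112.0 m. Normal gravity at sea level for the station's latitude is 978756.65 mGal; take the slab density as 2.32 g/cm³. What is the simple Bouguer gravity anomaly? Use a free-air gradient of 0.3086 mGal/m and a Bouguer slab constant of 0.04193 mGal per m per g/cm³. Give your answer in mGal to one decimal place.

64.3

Free-air correction = 0.3086 × 2112.0 = 651.76 mGal
Free-air anomaly = 978374.64 − 978756.65 + (651.76) = 269.75 mGal
Bouguer slab correction = 0.04193 × 2.32 × 2112.0 = 205.45 mGal
Simple Bouguer anomaly = 269.75 − (205.45) = 64.30 mGal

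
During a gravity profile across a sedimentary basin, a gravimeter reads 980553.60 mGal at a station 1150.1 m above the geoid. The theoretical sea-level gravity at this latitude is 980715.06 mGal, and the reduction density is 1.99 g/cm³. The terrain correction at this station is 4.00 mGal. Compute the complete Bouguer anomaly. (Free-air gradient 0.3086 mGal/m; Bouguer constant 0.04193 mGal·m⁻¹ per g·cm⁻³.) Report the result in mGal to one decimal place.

Free-air correction = 0.3086 × 1150.1 = 354.92 mGal
Free-air anomaly = 980553.60 − 980715.06 + (354.92) = 193.46 mGal
Bouguer slab correction = 0.04193 × 1.99 × 1150.1 = 95.97 mGal
Simple Bouguer anomaly = 193.46 − (95.97) = 97.49 mGal
Complete Bouguer anomaly = 97.49 + 4.00 = 101.49 mGal

101.5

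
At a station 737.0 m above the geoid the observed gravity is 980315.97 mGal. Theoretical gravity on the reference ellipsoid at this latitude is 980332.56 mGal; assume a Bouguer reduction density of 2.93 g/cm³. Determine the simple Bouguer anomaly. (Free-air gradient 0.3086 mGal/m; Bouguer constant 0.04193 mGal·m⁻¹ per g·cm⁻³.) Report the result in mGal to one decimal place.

120.3

Free-air correction = 0.3086 × 737.0 = 227.44 mGal
Free-air anomaly = 980315.97 − 980332.56 + (227.44) = 210.85 mGal
Bouguer slab correction = 0.04193 × 2.93 × 737.0 = 90.54 mGal
Simple Bouguer anomaly = 210.85 − (90.54) = 120.31 mGal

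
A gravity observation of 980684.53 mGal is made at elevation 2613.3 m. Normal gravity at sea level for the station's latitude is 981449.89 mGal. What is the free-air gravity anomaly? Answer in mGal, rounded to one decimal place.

41.1

Free-air correction = 0.3086 × 2613.3 = 806.46 mGal
Free-air anomaly = 980684.53 − 981449.89 + (806.46) = 41.10 mGal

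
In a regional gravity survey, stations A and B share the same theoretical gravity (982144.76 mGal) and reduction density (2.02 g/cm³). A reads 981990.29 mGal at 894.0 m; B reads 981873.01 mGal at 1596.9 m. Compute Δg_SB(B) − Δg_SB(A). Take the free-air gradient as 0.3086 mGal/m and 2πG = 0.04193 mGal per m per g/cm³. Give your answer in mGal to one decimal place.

Δg_SB(A) = 981990.29 − 982144.76 + 0.3086×894.0 − 0.04193×2.02×894.0 = 45.70 mGal
Δg_SB(B) = 981873.01 − 982144.76 + 0.3086×1596.9 − 0.04193×2.02×1596.9 = 85.80 mGal
Difference = 85.80 − (45.70) = 40.10 mGal

40.1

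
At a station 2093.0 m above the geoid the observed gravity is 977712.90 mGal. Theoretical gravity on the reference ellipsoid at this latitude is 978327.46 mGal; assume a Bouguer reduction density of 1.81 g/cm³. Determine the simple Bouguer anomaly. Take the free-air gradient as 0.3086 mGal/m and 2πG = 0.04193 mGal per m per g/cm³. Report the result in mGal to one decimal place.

Free-air correction = 0.3086 × 2093.0 = 645.90 mGal
Free-air anomaly = 977712.90 − 978327.46 + (645.90) = 31.34 mGal
Bouguer slab correction = 0.04193 × 1.81 × 2093.0 = 158.84 mGal
Simple Bouguer anomaly = 31.34 − (158.84) = -127.50 mGal

-127.5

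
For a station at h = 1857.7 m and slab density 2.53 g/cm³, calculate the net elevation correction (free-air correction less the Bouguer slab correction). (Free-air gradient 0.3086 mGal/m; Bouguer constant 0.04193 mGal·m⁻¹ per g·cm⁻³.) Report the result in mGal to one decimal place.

Combined gradient = 0.3086 − 0.04193 × 2.53 = 0.2025171 mGal/m
Combined elevation correction = 0.2025171 × 1857.7 = 376.2 mGal

376.2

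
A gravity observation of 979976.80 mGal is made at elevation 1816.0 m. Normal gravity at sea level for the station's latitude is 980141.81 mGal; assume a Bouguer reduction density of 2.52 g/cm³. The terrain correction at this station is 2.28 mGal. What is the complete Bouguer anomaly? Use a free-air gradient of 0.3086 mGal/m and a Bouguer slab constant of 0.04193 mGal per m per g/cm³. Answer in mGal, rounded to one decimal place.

205.8

Free-air correction = 0.3086 × 1816.0 = 560.42 mGal
Free-air anomaly = 979976.80 − 980141.81 + (560.42) = 395.41 mGal
Bouguer slab correction = 0.04193 × 2.52 × 1816.0 = 191.89 mGal
Simple Bouguer anomaly = 395.41 − (191.89) = 203.52 mGal
Complete Bouguer anomaly = 203.52 + 2.28 = 205.80 mGal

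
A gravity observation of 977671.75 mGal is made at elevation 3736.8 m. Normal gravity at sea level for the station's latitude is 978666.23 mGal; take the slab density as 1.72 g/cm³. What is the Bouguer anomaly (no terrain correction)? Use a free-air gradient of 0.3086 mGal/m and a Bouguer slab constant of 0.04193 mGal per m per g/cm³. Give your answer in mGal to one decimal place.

Free-air correction = 0.3086 × 3736.8 = 1153.18 mGal
Free-air anomaly = 977671.75 − 978666.23 + (1153.18) = 158.70 mGal
Bouguer slab correction = 0.04193 × 1.72 × 3736.8 = 269.50 mGal
Simple Bouguer anomaly = 158.70 − (269.50) = -110.80 mGal

-110.8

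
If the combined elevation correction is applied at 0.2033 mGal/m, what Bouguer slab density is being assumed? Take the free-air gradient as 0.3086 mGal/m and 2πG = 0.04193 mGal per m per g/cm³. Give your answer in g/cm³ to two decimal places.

2.51

0.2033 = 0.3086 − 0.04193 × ρ
ρ = (0.3086 − 0.2033) / 0.04193 = 2.51 g/cm³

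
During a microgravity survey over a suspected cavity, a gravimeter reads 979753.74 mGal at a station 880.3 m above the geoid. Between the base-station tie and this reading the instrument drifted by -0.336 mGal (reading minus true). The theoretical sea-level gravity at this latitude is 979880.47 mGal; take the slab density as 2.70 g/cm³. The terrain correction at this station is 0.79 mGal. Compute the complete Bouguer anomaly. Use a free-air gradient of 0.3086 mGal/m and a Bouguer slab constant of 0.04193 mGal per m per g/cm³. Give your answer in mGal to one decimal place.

Drift-corrected reading = 979753.74 − (-0.336) = 979754.076 mGal
Free-air correction = 0.3086 × 880.3 = 271.66 mGal
Free-air anomaly = 979754.076 − 979880.47 + (271.66) = 145.266 mGal
Bouguer slab correction = 0.04193 × 2.70 × 880.3 = 99.66 mGal
Simple Bouguer anomaly = 145.266 − (99.66) = 45.606 mGal
Complete Bouguer anomaly = 45.606 + 0.79 = 46.396 mGal

46.4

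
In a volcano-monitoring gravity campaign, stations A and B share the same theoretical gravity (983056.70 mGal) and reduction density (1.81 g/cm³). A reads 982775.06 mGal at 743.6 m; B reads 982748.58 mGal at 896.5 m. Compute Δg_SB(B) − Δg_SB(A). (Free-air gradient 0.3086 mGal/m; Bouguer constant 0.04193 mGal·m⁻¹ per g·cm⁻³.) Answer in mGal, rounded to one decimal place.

9.1

Δg_SB(A) = 982775.06 − 983056.70 + 0.3086×743.6 − 0.04193×1.81×743.6 = -108.60 mGal
Δg_SB(B) = 982748.58 − 983056.70 + 0.3086×896.5 − 0.04193×1.81×896.5 = -99.50 mGal
Difference = -99.50 − (-108.60) = 9.10 mGal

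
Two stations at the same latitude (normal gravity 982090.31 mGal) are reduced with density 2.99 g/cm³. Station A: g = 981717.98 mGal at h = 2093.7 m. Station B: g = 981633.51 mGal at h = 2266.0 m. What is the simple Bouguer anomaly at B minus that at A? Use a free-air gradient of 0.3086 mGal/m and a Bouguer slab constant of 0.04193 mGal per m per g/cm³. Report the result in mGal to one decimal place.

-52.9

Δg_SB(A) = 981717.98 − 982090.31 + 0.3086×2093.7 − 0.04193×2.99×2093.7 = 11.30 mGal
Δg_SB(B) = 981633.51 − 982090.31 + 0.3086×2266.0 − 0.04193×2.99×2266.0 = -41.60 mGal
Difference = -41.60 − (11.30) = -52.90 mGal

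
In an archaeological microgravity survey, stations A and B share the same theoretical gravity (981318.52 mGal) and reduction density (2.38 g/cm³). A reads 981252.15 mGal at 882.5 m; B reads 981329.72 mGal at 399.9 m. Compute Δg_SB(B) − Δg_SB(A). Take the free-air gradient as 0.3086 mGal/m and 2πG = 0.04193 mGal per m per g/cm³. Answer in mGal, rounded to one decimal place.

Δg_SB(A) = 981252.15 − 981318.52 + 0.3086×882.5 − 0.04193×2.38×882.5 = 117.90 mGal
Δg_SB(B) = 981329.72 − 981318.52 + 0.3086×399.9 − 0.04193×2.38×399.9 = 94.70 mGal
Difference = 94.70 − (117.90) = -23.20 mGal

-23.2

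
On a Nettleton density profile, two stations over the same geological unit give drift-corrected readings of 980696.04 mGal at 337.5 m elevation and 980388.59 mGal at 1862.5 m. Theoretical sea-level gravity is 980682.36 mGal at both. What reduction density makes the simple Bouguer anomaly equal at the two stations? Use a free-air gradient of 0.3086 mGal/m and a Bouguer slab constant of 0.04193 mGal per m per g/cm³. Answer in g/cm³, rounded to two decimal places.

2.55

Δg_obs = 980388.59 − 980696.04 = -307.45 mGal over Δh = 1862.5 − 337.5 = 1525.0 m
Equal Bouguer anomalies ⇒ Δg_obs + (0.3086 − 0.04193ρ)·Δh = 0
0.3086 − 0.04193ρ = −Δg_obs/Δh = 0.20161
ρ = (0.3086 − 0.20161) / 0.04193 = 2.55 g/cm³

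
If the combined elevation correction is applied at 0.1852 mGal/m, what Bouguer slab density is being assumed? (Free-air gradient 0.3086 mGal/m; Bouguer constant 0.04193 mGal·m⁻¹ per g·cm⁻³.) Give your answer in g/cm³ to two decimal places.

2.94

0.1852 = 0.3086 − 0.04193 × ρ
ρ = (0.3086 − 0.1852) / 0.04193 = 2.94 g/cm³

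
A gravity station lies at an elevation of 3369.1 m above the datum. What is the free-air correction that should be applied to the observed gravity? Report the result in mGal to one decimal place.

Free-air correction = 0.3086 × 3369.1 = 1039.7 mGal

1039.7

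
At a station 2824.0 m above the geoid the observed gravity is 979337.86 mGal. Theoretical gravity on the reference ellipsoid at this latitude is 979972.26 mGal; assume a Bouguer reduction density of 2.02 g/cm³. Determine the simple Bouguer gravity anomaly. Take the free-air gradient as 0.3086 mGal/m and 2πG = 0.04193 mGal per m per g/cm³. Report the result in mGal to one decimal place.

-2.1

Free-air correction = 0.3086 × 2824.0 = 871.49 mGal
Free-air anomaly = 979337.86 − 979972.26 + (871.49) = 237.09 mGal
Bouguer slab correction = 0.04193 × 2.02 × 2824.0 = 239.19 mGal
Simple Bouguer anomaly = 237.09 − (239.19) = -2.10 mGal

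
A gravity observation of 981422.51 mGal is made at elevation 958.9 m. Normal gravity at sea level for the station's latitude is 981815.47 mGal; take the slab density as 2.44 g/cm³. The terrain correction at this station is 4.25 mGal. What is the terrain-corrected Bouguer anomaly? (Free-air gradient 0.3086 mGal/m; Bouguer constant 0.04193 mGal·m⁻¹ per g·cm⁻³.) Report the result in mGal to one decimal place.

Free-air correction = 0.3086 × 958.9 = 295.92 mGal
Free-air anomaly = 981422.51 − 981815.47 + (295.92) = -97.04 mGal
Bouguer slab correction = 0.04193 × 2.44 × 958.9 = 98.10 mGal
Simple Bouguer anomaly = -97.04 − (98.10) = -195.14 mGal
Complete Bouguer anomaly = -195.14 + 4.25 = -190.89 mGal

-190.9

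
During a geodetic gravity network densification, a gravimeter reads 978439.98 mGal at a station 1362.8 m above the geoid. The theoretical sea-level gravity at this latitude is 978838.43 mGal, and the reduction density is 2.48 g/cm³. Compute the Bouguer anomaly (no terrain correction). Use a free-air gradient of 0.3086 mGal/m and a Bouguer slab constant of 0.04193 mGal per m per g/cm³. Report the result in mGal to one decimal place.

Free-air correction = 0.3086 × 1362.8 = 420.56 mGal
Free-air anomaly = 978439.98 − 978838.43 + (420.56) = 22.11 mGal
Bouguer slab correction = 0.04193 × 2.48 × 1362.8 = 141.71 mGal
Simple Bouguer anomaly = 22.11 − (141.71) = -119.60 mGal

-119.6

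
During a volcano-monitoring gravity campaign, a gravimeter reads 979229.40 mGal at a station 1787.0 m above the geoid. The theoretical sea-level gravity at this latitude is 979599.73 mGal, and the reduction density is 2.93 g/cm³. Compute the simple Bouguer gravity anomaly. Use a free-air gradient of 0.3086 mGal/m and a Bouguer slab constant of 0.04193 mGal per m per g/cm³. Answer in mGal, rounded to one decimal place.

-38.4

Free-air correction = 0.3086 × 1787.0 = 551.47 mGal
Free-air anomaly = 979229.40 − 979599.73 + (551.47) = 181.14 mGal
Bouguer slab correction = 0.04193 × 2.93 × 1787.0 = 219.54 mGal
Simple Bouguer anomaly = 181.14 − (219.54) = -38.40 mGal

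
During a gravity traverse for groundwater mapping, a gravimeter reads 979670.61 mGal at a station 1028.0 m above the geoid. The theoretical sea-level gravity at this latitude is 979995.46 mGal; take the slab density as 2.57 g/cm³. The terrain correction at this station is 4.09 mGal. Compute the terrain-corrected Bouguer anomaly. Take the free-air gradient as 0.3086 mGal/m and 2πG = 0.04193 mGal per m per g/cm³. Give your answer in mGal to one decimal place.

-114.3

Free-air correction = 0.3086 × 1028.0 = 317.24 mGal
Free-air anomaly = 979670.61 − 979995.46 + (317.24) = -7.61 mGal
Bouguer slab correction = 0.04193 × 2.57 × 1028.0 = 110.78 mGal
Simple Bouguer anomaly = -7.61 − (110.78) = -118.39 mGal
Complete Bouguer anomaly = -118.39 + 4.09 = -114.30 mGal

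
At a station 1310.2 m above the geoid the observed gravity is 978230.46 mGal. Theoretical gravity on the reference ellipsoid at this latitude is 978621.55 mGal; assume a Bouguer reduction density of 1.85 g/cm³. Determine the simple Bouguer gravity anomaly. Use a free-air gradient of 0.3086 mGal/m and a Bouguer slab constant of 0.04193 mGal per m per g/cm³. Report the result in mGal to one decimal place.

Free-air correction = 0.3086 × 1310.2 = 404.33 mGal
Free-air anomaly = 978230.46 − 978621.55 + (404.33) = 13.24 mGal
Bouguer slab correction = 0.04193 × 1.85 × 1310.2 = 101.63 mGal
Simple Bouguer anomaly = 13.24 − (101.63) = -88.39 mGal

-88.4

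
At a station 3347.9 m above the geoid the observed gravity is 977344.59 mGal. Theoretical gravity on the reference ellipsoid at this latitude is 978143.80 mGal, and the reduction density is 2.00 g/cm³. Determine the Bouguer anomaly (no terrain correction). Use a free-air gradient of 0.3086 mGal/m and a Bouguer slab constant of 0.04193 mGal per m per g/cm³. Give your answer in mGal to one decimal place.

Free-air correction = 0.3086 × 3347.9 = 1033.16 mGal
Free-air anomaly = 977344.59 − 978143.80 + (1033.16) = 233.95 mGal
Bouguer slab correction = 0.04193 × 2.00 × 3347.9 = 280.75 mGal
Simple Bouguer anomaly = 233.95 − (280.75) = -46.80 mGal

-46.8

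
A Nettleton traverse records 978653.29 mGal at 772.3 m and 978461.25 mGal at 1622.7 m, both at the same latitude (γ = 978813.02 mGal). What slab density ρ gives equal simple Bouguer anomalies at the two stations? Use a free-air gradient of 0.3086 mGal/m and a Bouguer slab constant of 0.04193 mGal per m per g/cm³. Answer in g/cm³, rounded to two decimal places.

Δg_obs = 978461.25 − 978653.29 = -192.04 mGal over Δh = 1622.7 − 772.3 = 850.4 m
Equal Bouguer anomalies ⇒ Δg_obs + (0.3086 − 0.04193ρ)·Δh = 0
0.3086 − 0.04193ρ = −Δg_obs/Δh = 0.22582
ρ = (0.3086 − 0.22582) / 0.04193 = 1.97 g/cm³

1.97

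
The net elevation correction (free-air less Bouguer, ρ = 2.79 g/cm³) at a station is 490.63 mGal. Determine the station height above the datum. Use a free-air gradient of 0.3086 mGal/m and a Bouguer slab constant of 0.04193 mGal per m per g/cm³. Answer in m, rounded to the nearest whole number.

2560

Combined gradient = 0.3086 − 0.04193 × 2.79 = 0.1916153 mGal/m
h = 490.63 / 0.1916153 = 2560.49 m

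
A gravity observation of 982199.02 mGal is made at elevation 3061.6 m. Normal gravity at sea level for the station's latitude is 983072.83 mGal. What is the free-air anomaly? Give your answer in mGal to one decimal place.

Free-air correction = 0.3086 × 3061.6 = 944.81 mGal
Free-air anomaly = 982199.02 − 983072.83 + (944.81) = 71.00 mGal

71.0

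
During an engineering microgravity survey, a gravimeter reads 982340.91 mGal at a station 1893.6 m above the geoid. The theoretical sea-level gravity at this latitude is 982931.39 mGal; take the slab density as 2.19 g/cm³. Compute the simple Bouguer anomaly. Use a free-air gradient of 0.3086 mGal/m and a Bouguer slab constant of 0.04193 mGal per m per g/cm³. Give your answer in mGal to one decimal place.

-180.0

Free-air correction = 0.3086 × 1893.6 = 584.36 mGal
Free-air anomaly = 982340.91 − 982931.39 + (584.36) = -6.12 mGal
Bouguer slab correction = 0.04193 × 2.19 × 1893.6 = 173.88 mGal
Simple Bouguer anomaly = -6.12 − (173.88) = -180.00 mGal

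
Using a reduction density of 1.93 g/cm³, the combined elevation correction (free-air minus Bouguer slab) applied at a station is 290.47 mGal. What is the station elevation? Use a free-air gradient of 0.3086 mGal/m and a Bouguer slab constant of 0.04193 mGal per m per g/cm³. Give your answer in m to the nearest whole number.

Combined gradient = 0.3086 − 0.04193 × 1.93 = 0.2276751 mGal/m
h = 290.47 / 0.2276751 = 1275.81 m

1276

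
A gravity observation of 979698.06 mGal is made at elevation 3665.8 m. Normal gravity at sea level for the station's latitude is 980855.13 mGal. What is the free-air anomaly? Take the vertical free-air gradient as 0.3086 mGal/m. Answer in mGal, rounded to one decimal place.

-25.8

Free-air correction = 0.3086 × 3665.8 = 1131.27 mGal
Free-air anomaly = 979698.06 − 980855.13 + (1131.27) = -25.80 mGal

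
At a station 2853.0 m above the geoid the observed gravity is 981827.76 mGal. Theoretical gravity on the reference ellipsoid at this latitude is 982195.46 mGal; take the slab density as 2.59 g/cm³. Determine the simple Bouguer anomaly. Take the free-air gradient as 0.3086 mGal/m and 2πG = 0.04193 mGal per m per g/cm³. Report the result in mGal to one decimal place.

202.9

Free-air correction = 0.3086 × 2853.0 = 880.44 mGal
Free-air anomaly = 981827.76 − 982195.46 + (880.44) = 512.74 mGal
Bouguer slab correction = 0.04193 × 2.59 × 2853.0 = 309.83 mGal
Simple Bouguer anomaly = 512.74 − (309.83) = 202.91 mGal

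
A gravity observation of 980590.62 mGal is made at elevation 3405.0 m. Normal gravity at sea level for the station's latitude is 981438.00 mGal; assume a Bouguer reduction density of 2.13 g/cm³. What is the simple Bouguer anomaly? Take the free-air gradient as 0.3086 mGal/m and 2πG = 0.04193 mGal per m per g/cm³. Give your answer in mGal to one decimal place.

-100.7

Free-air correction = 0.3086 × 3405.0 = 1050.78 mGal
Free-air anomaly = 980590.62 − 981438.00 + (1050.78) = 203.40 mGal
Bouguer slab correction = 0.04193 × 2.13 × 3405.0 = 304.10 mGal
Simple Bouguer anomaly = 203.40 − (304.10) = -100.70 mGal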